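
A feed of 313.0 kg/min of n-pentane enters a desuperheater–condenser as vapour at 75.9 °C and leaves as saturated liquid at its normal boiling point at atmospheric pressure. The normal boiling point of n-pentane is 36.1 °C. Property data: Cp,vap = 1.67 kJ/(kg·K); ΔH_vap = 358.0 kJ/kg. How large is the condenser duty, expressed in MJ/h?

Q_c = 7970 MJ/h

vapour 75.9→36.1 °C: -66.466 kJ/kg
condensation at 36.1 °C: -358 kJ/kg
Δh = -66.466 + -358 = -424.47 kJ/kg
Q = ṁ·Δh = 313.0 kg/min × -424.47 kJ/kg = -132860 kJ/min
|Q| = 2214.3 kW = 7971.5 MJ/h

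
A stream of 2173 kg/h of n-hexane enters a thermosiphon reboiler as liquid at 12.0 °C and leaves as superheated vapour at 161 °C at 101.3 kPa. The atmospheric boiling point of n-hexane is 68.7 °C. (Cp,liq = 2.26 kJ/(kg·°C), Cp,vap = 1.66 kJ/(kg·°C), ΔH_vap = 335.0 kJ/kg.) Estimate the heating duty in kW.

Q = 372 kW

liquid 12.0→68.7 °C: 128.14 kJ/kg
vaporisation at 68.7 °C: 335 kJ/kg
vapour 68.7→161 °C: 153.22 kJ/kg
Δh = 128.14 + 335 + 153.22 = 616.36 kJ/kg
Q = ṁ·Δh = 2173 kg/h × 616.36 kJ/kg = 1.3394e+06 kJ/h
|Q| = 372.04 kW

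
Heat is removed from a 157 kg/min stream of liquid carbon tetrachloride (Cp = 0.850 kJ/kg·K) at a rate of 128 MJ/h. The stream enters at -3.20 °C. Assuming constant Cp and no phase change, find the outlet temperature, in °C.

T_out = -19.2 °C

Q = 128 MJ/h = 2133.3 kJ/min
ΔT = Q/(ṁ·Cp) = 2133.3/(157×0.850) = 15.986 K
T_out = -3.20 − 15.986 = -19.186 °C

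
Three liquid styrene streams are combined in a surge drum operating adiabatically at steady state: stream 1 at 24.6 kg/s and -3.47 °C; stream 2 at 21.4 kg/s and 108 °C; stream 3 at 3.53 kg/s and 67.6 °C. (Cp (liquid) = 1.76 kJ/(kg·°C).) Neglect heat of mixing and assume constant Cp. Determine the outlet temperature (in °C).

T_out = 49.8 °C

No heat crosses the boundary, so H_out = H_in.
Σ ṁᵢCp,ᵢTᵢ = 24.6×1.76×-3.47 + 21.4×1.76×108 + 3.53×1.76×67.6 = 4337.5
Σ ṁᵢCp,ᵢ = 24.6×1.76 + 21.4×1.76 + 3.53×1.76 = 87.173
T_out = 4337.5 / 87.173 = 49.757 °C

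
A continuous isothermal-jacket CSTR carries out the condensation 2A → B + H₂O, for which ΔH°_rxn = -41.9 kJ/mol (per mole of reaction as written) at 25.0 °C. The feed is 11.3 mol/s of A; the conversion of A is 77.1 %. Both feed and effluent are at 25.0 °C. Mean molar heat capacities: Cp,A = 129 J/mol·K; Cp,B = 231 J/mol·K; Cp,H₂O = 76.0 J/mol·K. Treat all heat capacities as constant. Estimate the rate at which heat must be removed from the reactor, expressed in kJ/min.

Extent of reaction ξ = 0.771 × 11.3 / 2 = 4.3562 mol/s
Reaction term: ξ·ΔH°_rxn = 4.3562 × -41.9 = -182.52 kJ/s
Q = ΔH = -182.52 kJ/s = -182.52 kW
Heat removed = 10951 kJ/min

Q_out = 11000 kJ/min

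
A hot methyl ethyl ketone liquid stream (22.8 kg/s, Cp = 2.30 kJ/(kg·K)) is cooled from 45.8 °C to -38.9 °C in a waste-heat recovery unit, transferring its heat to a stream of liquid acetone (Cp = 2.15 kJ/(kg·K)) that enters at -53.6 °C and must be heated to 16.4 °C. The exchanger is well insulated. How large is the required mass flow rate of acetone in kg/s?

Heat released by hot stream: Q = 22.8 × 2.30 × (45.8 − -38.9) = 4441.7 kJ/s
Energy balance on cold side (adiabatic exchanger): Q = ṁ_c·Cp_c·(T_c,out − T_c,in)
ṁ_c = 4441.7 / [2.15 × (16.4 − -53.6)] = 29.513 kg/s

ṁ_c = 29.5 kg/s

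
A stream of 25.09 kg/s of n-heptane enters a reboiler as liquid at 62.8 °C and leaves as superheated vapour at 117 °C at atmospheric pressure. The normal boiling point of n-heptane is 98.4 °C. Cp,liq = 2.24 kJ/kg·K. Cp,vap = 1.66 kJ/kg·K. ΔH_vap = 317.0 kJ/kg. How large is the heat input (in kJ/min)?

Q = 644000 kJ/min

liquid 62.8→98.4 °C: 79.744 kJ/kg
vaporisation at 98.4 °C: 317 kJ/kg
vapour 98.4→117 °C: 30.876 kJ/kg
Δh = 79.744 + 317 + 30.876 = 427.62 kJ/kg
Q = ṁ·Δh = 25.09 kg/s × 427.62 kJ/kg = 10729 kJ/s
|Q| = 10729 kW = 643740 kJ/min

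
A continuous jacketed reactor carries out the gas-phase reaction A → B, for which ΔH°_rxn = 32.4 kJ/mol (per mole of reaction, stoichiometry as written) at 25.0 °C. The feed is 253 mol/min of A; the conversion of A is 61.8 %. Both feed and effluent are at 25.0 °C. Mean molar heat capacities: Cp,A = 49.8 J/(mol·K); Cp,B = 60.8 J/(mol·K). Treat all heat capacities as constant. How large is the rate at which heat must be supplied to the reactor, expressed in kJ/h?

Extent of reaction ξ = 0.618 × 253 = 156.35 mol/min
Reaction term: ξ·ΔH°_rxn = 156.35 × 32.4 = 5065.9 kJ/min
Q = ΔH = 5065.9 kJ/min = 84.431 kW
Heat supplied = 303950 kJ/h

Q_in = 304000 kJ/h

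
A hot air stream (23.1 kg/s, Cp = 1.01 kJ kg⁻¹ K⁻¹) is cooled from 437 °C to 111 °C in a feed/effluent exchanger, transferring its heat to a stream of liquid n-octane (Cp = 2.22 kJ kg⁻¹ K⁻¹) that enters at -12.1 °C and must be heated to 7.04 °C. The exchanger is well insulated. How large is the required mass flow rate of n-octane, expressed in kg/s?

Heat released by hot stream: Q = 23.1 × 1.01 × (437 − 111) = 7605.9 kJ/s
Energy balance on cold side (adiabatic exchanger): Q = ṁ_c·Cp_c·(T_c,out − T_c,in)
ṁ_c = 7605.9 / [2.22 × (7.04 − -12.1)] = 179 kg/s

ṁ_c = 179 kg/s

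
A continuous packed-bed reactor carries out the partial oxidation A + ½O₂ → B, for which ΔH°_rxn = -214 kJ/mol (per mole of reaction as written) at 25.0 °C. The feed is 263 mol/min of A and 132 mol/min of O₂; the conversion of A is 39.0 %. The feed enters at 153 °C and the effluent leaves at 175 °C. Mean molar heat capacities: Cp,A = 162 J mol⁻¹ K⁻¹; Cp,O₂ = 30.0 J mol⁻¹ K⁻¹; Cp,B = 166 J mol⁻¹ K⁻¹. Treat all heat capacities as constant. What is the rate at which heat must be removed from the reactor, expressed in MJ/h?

Q_out = 1270 MJ/h

Extent of reaction ξ = 0.390 × 263 = 102.57 mol/min
Reaction term: ξ·ΔH°_rxn = 102.57 × -214 = -21950 kJ/min
Sensible, feed 153→25 °C: -5960.4 kJ/min
Outlet flows (mol/min): A 160.43, O₂ 80.715, B 102.57
Sensible, products 25→175 °C: 6815.7 kJ/min
Q = ΔH = -21095 kJ/min = -351.58 kW
Heat removed = 1265.7 MJ/h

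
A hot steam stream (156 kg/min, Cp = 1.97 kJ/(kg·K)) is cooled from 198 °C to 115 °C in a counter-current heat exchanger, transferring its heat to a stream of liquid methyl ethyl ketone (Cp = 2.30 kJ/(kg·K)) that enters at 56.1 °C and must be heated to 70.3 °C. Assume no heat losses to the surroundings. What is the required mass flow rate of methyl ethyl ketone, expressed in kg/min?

Heat released by hot stream: Q = 156 × 1.97 × (198 − 115) = 25508 kJ/min
Energy balance on cold side (adiabatic exchanger): Q = ṁ_c·Cp_c·(T_c,out − T_c,in)
ṁ_c = 25508 / [2.30 × (70.3 − 56.1)] = 781 kg/min

ṁ_c = 781 kg/min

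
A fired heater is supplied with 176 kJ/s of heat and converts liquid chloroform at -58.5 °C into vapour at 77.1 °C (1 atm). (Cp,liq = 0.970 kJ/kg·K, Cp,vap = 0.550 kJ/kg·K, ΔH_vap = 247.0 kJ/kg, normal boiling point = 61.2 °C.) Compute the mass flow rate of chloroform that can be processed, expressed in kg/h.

Δh = 0.970×(61.2−-58.5) + 247.0 + 0.550×(77.1−61.2) = 371.85 kJ/kg
Q = 176 kJ/s = 176 kJ/s = 633600 kJ/h
ṁ = Q/Δh = 633600 / 371.85 = 1703.9 kg/h

ṁ = 1700 kg/h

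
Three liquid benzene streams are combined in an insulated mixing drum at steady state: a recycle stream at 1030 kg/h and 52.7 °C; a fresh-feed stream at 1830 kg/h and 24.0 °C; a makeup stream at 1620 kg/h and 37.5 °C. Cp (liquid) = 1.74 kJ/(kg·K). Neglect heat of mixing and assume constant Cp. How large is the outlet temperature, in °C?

T_out = 35.5 °C

Adiabatic, steady state ⇒ Σ ṁᵢCp,ᵢ(T_out − Tᵢ) = 0
T_out = Σ ṁᵢCp,ᵢTᵢ / Σ ṁᵢCp,ᵢ
      = 276570 / 7795.2 = 35.48 °C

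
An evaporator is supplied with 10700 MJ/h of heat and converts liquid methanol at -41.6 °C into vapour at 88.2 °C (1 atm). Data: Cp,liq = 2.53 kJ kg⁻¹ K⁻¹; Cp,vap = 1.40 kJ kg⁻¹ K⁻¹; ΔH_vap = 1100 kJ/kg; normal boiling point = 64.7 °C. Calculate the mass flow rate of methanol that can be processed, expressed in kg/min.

Δh = 2.53×(64.7−-41.6) + 1100 + 1.40×(88.2−64.7) = 1401.8 kJ/kg
Q = 10700 MJ/h = 2972.2 kJ/s = 178330 kJ/min
ṁ = Q/Δh = 178330 / 1401.8 = 127.21 kg/min

ṁ = 127 kg/min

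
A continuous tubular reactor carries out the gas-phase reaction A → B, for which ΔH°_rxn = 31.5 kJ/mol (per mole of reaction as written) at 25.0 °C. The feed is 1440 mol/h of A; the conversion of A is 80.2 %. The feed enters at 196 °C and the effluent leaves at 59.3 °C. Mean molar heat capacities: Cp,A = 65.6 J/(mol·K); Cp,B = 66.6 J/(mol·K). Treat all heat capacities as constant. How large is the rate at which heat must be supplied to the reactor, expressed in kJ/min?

Q_in = 392 kJ/min

Extent of reaction ξ = 0.802 × 1440 = 1154.9 mol/h
Reaction term: ξ·ΔH°_rxn = 1154.9 × 31.5 = 36379 kJ/h
Sensible, feed 196→25 °C: -16153 kJ/h
Outlet flows (mol/h): A 285.12, B 1154.9
Sensible, products 25→59.3 °C: 3279.7 kJ/h
Q = ΔH = 23505 kJ/h = 6.5292 kW
Heat supplied = 391.75 kJ/min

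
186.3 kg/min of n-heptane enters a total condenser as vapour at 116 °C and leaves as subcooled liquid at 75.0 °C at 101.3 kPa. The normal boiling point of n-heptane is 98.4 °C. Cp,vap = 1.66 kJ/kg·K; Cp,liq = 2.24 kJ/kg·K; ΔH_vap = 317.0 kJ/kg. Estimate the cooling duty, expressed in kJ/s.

Q_c = 1240 kJ/s

vapour 116→98.4 °C: -29.216 kJ/kg
condensation at 98.4 °C: -317 kJ/kg
liquid 98.4→75.0 °C: -52.416 kJ/kg
Δh = -29.216 + -317 + -52.416 = -398.63 kJ/kg
Q = ṁ·Δh = 186.3 kg/min × -398.63 kJ/kg = -74265 kJ/min
|Q| = 1237.8 kW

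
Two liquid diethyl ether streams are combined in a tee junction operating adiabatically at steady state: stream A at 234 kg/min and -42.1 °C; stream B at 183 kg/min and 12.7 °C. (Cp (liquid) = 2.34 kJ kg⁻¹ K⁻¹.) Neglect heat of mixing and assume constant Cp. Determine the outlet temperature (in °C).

Energy balance with Q = 0: Σ ṁᵢCp,ᵢ(T_out − Tᵢ) = 0
T_out = Σ ṁᵢCp,ᵢTᵢ / Σ ṁᵢCp,ᵢ
      = -17614 / 975.78 = -18.051 °C

T_out = -18.1 °C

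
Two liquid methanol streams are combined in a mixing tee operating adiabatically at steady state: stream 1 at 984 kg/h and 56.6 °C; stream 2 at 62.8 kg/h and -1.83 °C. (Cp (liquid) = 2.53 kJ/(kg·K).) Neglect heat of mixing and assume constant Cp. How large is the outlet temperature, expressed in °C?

T_out = 53.1 °C

Energy balance with Q = 0: Σ ṁᵢCp,ᵢ(T_out − Tᵢ) = 0
T_out = Σ ṁᵢCp,ᵢTᵢ / Σ ṁᵢCp,ᵢ
      = 140620 / 2648.4 = 53.095 °C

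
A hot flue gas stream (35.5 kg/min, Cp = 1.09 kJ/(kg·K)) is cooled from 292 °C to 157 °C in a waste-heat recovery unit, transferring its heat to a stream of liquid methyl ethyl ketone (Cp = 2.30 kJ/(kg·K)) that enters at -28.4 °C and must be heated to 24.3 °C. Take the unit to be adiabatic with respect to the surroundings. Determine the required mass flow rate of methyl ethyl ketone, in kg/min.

Heat released by hot stream: Q = 35.5 × 1.09 × (292 − 157) = 5223.8 kJ/min
Energy balance on cold side (adiabatic exchanger): Q = ṁ_c·Cp_c·(T_c,out − T_c,in)
ṁ_c = 5223.8 / [2.30 × (24.3 − -28.4)] = 43.097 kg/min

ṁ_c = 43.1 kg/min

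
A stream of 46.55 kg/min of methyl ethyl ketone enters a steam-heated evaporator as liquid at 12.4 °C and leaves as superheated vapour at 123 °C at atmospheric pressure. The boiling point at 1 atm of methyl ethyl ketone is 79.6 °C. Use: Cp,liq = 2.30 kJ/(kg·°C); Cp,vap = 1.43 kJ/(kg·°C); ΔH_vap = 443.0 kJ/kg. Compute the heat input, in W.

Q = 512000 W

liquid 12.4→79.6 °C: 154.56 kJ/kg
vaporisation at 79.6 °C: 443 kJ/kg
vapour 79.6→123 °C: 62.062 kJ/kg
Δh = 154.56 + 443 + 62.062 = 659.62 kJ/kg
Q = ṁ·Δh = 46.55 kg/min × 659.62 kJ/kg = 30705 kJ/min
|Q| = 511.76 kW = 511760 W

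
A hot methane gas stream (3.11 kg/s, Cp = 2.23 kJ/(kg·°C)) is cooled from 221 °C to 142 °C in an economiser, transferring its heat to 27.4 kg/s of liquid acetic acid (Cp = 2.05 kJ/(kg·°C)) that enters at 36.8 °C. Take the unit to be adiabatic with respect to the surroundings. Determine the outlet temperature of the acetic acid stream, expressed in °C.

T_c,out = 46.6 °C

Heat released by hot stream: Q = 3.11 × 2.23 × (221 − 142) = 547.89 kJ/s
Energy balance on cold side (adiabatic exchanger): Q = ṁ_c·Cp_c·(T_c,out − T_c,in)
T_c,out = 36.8 + 547.89/(27.4 × 2.05) = 46.554 °C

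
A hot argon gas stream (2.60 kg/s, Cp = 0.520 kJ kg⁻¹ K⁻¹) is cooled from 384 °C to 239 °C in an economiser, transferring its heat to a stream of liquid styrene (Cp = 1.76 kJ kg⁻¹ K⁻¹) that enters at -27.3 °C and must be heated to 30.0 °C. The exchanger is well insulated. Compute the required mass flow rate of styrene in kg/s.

Heat released by hot stream: Q = 2.60 × 0.520 × (384 − 239) = 196.04 kJ/s
Energy balance on cold side (adiabatic exchanger): Q = ṁ_c·Cp_c·(T_c,out − T_c,in)
ṁ_c = 196.04 / [1.76 × (30.0 − -27.3)] = 1.9439 kg/s

ṁ_c = 1.94 kg/s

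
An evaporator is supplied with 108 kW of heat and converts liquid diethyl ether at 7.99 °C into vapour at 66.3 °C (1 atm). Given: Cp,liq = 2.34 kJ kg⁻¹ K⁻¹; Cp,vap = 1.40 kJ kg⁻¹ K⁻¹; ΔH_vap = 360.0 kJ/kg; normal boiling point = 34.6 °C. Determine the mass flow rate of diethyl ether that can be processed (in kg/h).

Δh = 2.34×(34.6−7.99) + 360.0 + 1.40×(66.3−34.6) = 466.65 kJ/kg
Q = 108 kW = 108 kJ/s = 388800 kJ/h
ṁ = Q/Δh = 388800 / 466.65 = 833.18 kg/h

ṁ = 833 kg/h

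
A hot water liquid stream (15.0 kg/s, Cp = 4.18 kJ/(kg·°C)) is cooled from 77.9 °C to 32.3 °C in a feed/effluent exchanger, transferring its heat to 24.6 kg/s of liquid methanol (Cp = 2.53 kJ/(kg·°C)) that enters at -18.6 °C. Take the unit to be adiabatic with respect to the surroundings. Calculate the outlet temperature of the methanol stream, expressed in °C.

Heat released by hot stream: Q = 15.0 × 4.18 × (77.9 − 32.3) = 2859.1 kJ/s
Energy balance on cold side (adiabatic exchanger): Q = ṁ_c·Cp_c·(T_c,out − T_c,in)
T_c,out = -18.6 + 2859.1/(24.6 × 2.53) = 27.338 °C

T_c,out = 27.3 °C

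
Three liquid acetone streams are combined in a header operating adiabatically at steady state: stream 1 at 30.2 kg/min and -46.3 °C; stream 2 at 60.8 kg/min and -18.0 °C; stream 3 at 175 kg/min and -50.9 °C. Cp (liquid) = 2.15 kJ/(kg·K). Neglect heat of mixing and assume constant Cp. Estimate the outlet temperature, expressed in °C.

T_out = -42.9 °C

No heat crosses the boundary, so H_out = H_in.
Σ ṁᵢCp,ᵢTᵢ = 30.2×2.15×-46.3 + 60.8×2.15×-18.0 + 175×2.15×-50.9 = -24510
Σ ṁᵢCp,ᵢ = 30.2×2.15 + 60.8×2.15 + 175×2.15 = 571.9
T_out = -24510 / 571.9 = -42.858 °C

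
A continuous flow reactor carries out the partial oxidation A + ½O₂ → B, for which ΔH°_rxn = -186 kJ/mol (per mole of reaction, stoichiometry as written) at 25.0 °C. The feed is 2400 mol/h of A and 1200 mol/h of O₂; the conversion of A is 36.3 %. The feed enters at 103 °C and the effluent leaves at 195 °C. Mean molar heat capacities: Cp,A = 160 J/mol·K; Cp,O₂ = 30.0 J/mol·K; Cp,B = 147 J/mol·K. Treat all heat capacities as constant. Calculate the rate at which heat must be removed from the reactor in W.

Extent of reaction ξ = 0.363 × 2400 = 871.2 mol/h
Reaction term: ξ·ΔH°_rxn = 871.2 × -186 = -162040 kJ/h
Sensible, feed 103→25 °C: -32760 kJ/h
Outlet flows (mol/h): A 1528.8, O₂ 764.4, B 871.2
Sensible, products 25→195 °C: 67253 kJ/h
Q = ΔH = -127550 kJ/h = -35.431 kW
Heat removed = 35431 W

Q_out = 35400 W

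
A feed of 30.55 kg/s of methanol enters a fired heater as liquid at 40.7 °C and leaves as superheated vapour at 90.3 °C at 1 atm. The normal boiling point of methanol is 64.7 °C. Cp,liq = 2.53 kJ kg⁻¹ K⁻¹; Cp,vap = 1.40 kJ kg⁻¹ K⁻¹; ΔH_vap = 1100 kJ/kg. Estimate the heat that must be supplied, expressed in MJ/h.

Q = 132000 MJ/h

liquid 40.7→64.7 °C: 60.72 kJ/kg
vaporisation at 64.7 °C: 1100 kJ/kg
vapour 64.7→90.3 °C: 35.84 kJ/kg
Δh = 60.72 + 1100 + 35.84 = 1196.6 kJ/kg
Q = ṁ·Δh = 30.55 kg/s × 1196.6 kJ/kg = 36555 kJ/s
|Q| = 36555 kW = 131600 MJ/h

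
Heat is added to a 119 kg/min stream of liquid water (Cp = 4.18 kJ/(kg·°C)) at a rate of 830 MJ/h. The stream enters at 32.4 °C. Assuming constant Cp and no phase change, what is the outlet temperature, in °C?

T_out = 60.2 °C

Q = 830 MJ/h = 13833 kJ/min
ΔT = Q/(ṁ·Cp) = 13833/(119×4.18) = 27.81 K
T_out = 32.4 + 27.81 = 60.21 °C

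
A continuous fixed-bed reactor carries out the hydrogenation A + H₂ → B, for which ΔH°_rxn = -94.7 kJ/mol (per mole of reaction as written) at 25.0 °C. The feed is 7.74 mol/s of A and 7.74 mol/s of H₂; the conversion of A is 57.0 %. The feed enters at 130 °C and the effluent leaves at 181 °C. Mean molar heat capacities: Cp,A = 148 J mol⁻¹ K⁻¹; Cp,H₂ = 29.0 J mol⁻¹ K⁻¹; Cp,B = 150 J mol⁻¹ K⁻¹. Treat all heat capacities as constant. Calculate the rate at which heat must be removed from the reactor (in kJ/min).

Q_out = 22000 kJ/min

Extent of reaction ξ = 0.570 × 7.74 = 4.4118 mol/s
Reaction term: ξ·ΔH°_rxn = 4.4118 × -94.7 = -417.8 kJ/s
Sensible, feed 130→25 °C: -143.85 kJ/s
Outlet flows (mol/s): A 3.3282, H₂ 3.3282, B 4.4118
Sensible, products 25→181 °C: 195.13 kJ/s
Q = ΔH = -366.51 kJ/s = -366.51 kW
Heat removed = 21991 kJ/min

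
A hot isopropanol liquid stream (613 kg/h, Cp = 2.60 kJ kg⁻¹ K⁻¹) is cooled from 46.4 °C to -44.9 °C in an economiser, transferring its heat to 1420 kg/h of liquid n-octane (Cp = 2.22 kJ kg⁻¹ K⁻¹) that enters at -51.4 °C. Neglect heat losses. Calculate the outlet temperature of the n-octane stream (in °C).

T_c,out = -5.24 °C

Heat released by hot stream: Q = 613 × 2.60 × (46.4 − -44.9) = 145510 kJ/h
Energy balance on cold side (adiabatic exchanger): Q = ṁ_c·Cp_c·(T_c,out − T_c,in)
T_c,out = -51.4 + 145510/(1420 × 2.22) = -5.2403 °C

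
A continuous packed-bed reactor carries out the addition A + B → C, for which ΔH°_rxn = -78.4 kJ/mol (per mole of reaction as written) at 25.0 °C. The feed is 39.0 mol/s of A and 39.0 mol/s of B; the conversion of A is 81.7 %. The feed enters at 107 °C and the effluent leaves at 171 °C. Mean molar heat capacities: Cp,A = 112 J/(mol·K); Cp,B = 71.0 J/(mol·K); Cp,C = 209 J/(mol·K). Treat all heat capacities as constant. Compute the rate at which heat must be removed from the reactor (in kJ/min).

Extent of reaction ξ = 0.817 × 39.0 = 31.863 mol/s
Reaction term: ξ·ΔH°_rxn = 31.863 × -78.4 = -2498.1 kJ/s
Sensible, feed 107→25 °C: -585.23 kJ/s
Outlet flows (mol/s): A 7.137, B 7.137, C 31.863
Sensible, products 25→171 °C: 1163 kJ/s
Q = ΔH = -1920.3 kJ/s = -1920.3 kW
Heat removed = 115220 kJ/min

Q_out = 115000 kJ/min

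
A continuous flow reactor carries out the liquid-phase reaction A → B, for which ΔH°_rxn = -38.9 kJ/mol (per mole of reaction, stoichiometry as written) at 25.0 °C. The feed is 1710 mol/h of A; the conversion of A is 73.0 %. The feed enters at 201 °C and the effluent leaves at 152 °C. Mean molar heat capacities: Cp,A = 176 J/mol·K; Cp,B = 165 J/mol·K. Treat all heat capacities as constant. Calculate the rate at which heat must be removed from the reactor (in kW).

Q_out = 18.1 kW

Extent of reaction ξ = 0.730 × 1710 = 1248.3 mol/h
Reaction term: ξ·ΔH°_rxn = 1248.3 × -38.9 = -48559 kJ/h
Sensible, feed 201→25 °C: -52969 kJ/h
Outlet flows (mol/h): A 461.7, B 1248.3
Sensible, products 25→152 °C: 36478 kJ/h
Q = ΔH = -65050 kJ/h = -18.069 kW
Heat removed = 18.069 kW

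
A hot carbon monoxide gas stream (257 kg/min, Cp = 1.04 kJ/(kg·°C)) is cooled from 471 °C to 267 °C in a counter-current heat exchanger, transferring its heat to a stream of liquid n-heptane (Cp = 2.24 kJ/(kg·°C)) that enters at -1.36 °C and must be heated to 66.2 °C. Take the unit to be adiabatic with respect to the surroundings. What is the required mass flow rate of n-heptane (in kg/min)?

Heat released by hot stream: Q = 257 × 1.04 × (471 − 267) = 54525 kJ/min
Energy balance on cold side (adiabatic exchanger): Q = ṁ_c·Cp_c·(T_c,out − T_c,in)
ṁ_c = 54525 / [2.24 × (66.2 − -1.36)] = 360.3 kg/min

ṁ_c = 360 kg/min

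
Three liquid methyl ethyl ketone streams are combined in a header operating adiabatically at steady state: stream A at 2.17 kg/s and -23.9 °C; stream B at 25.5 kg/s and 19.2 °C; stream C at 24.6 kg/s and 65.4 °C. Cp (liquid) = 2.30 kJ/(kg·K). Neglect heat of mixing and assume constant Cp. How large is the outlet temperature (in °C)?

T_out = 39.2 °C

No heat crosses the boundary, so H_out = H_in.
Σ ṁᵢCp,ᵢTᵢ = 2.17×2.30×-23.9 + 25.5×2.30×19.2 + 24.6×2.30×65.4 = 4707.1
Σ ṁᵢCp,ᵢ = 2.17×2.30 + 25.5×2.30 + 24.6×2.30 = 120.22
T_out = 4707.1 / 120.22 = 39.154 °C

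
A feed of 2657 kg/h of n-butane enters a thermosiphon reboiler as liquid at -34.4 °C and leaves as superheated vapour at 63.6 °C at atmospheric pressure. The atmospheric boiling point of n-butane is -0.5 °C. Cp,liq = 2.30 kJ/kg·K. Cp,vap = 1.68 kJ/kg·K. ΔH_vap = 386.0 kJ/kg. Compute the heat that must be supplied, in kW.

liquid -34.4→-0.5 °C: 77.97 kJ/kg
vaporisation at -0.5 °C: 386 kJ/kg
vapour -0.5→63.6 °C: 107.69 kJ/kg
Δh = 77.97 + 386 + 107.69 = 571.66 kJ/kg
Q = ṁ·Δh = 2657 kg/h × 571.66 kJ/kg = 1.5189e+06 kJ/h
|Q| = 421.92 kW

Q = 422 kW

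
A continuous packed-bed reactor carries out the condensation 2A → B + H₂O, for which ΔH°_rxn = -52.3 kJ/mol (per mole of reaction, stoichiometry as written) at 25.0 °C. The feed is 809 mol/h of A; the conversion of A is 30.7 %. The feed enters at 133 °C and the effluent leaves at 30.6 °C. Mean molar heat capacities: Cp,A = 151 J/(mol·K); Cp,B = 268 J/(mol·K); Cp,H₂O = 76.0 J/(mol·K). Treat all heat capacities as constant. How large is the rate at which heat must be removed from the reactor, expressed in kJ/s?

Extent of reaction ξ = 0.307 × 809 / 2 = 124.18 mol/h
Reaction term: ξ·ΔH°_rxn = 124.18 × -52.3 = -6494.7 kJ/h
Sensible, feed 133→25 °C: -13193 kJ/h
Outlet flows (mol/h): A 560.64, B 124.18, H₂O 124.18
Sensible, products 25→30.6 °C: 713.3 kJ/h
Q = ΔH = -18975 kJ/h = -5.2707 kW
Heat removed = 5.2707 kJ/s

Q_out = 5.27 kJ/s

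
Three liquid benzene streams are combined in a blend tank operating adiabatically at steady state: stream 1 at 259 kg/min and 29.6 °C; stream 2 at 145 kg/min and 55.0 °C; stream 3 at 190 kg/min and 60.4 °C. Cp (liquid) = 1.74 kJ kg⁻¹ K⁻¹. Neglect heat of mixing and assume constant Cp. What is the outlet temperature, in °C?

T_out = 45.7 °C

Adiabatic, steady state ⇒ Σ ṁᵢCp,ᵢ(T_out − Tᵢ) = 0
T_out = Σ ṁᵢCp,ᵢTᵢ / Σ ṁᵢCp,ᵢ
      = 47184 / 1033.6 = 45.652 °C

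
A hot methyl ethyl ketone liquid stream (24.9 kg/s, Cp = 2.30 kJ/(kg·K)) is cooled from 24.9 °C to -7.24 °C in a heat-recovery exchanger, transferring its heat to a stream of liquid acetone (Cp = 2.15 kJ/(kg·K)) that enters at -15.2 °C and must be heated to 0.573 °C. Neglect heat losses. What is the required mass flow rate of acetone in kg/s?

Heat released by hot stream: Q = 24.9 × 2.30 × (24.9 − -7.24) = 1840.7 kJ/s
Energy balance on cold side (adiabatic exchanger): Q = ṁ_c·Cp_c·(T_c,out − T_c,in)
ṁ_c = 1840.7 / [2.15 × (0.573 − -15.2)] = 54.278 kg/s

ṁ_c = 54.3 kg/s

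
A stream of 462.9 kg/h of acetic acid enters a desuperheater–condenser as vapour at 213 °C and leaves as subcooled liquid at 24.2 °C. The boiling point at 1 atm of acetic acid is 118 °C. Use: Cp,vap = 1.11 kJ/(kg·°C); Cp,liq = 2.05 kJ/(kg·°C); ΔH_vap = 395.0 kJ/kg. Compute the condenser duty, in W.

vapour 213→118 °C: -105.45 kJ/kg
condensation at 118 °C: -395 kJ/kg
liquid 118→24.2 °C: -192.29 kJ/kg
Δh = -105.45 + -395 + -192.29 = -692.74 kJ/kg
Q = ṁ·Δh = 462.9 kg/h × -692.74 kJ/kg = -320670 kJ/h
|Q| = 89.075 kW = 89075 W

Q_c = 89100 W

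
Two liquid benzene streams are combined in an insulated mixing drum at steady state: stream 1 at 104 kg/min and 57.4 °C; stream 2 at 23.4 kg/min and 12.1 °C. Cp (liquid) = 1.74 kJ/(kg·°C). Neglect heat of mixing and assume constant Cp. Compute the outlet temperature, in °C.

T_out = 49.1 °C

No heat crosses the boundary, so H_out = H_in.
T_out = Σ ṁᵢCp,ᵢTᵢ / Σ ṁᵢCp,ᵢ
      = 10880 / 221.68 = 49.08 °C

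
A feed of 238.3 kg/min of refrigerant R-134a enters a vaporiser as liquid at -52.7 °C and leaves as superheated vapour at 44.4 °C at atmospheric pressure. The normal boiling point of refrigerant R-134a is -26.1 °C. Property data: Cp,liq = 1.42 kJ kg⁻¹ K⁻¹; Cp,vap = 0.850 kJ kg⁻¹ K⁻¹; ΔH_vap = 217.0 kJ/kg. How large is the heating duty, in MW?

Q = 1.25 MW

liquid -52.7→-26.1 °C: 37.772 kJ/kg
vaporisation at -26.1 °C: 217 kJ/kg
vapour -26.1→44.4 °C: 59.925 kJ/kg
Δh = 37.772 + 217 + 59.925 = 314.7 kJ/kg
Q = ṁ·Δh = 238.3 kg/min × 314.7 kJ/kg = 74992 kJ/min
|Q| = 1249.9 kW = 1.2499 MW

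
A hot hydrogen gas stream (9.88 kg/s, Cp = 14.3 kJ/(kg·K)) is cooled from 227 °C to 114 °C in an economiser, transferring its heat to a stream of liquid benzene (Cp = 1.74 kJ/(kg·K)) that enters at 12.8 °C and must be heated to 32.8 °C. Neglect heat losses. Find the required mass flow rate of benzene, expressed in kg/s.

ṁ_c = 459 kg/s

Heat released by hot stream: Q = 9.88 × 14.3 × (227 − 114) = 15965 kJ/s
Energy balance on cold side (adiabatic exchanger): Q = ṁ_c·Cp_c·(T_c,out − T_c,in)
ṁ_c = 15965 / [1.74 × (32.8 − 12.8)] = 458.77 kg/s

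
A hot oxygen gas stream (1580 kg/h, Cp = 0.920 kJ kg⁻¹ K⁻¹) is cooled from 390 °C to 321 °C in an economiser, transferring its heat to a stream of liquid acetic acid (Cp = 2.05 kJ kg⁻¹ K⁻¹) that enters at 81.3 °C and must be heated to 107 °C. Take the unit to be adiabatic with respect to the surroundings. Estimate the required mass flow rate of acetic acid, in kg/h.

Heat released by hot stream: Q = 1580 × 0.920 × (390 − 321) = 100300 kJ/h
Energy balance on cold side (adiabatic exchanger): Q = ṁ_c·Cp_c·(T_c,out − T_c,in)
ṁ_c = 100300 / [2.05 × (107 − 81.3)] = 1903.7 kg/h

ṁ_c = 1900 kg/h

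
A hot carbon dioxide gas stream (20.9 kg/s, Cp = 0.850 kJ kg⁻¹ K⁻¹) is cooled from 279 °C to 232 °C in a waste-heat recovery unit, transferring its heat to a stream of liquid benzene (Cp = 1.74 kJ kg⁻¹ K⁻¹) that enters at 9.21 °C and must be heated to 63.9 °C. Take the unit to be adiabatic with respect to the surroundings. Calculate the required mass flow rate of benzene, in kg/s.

Heat released by hot stream: Q = 20.9 × 0.850 × (279 − 232) = 834.95 kJ/s
Energy balance on cold side (adiabatic exchanger): Q = ṁ_c·Cp_c·(T_c,out − T_c,in)
ṁ_c = 834.95 / [1.74 × (63.9 − 9.21)] = 8.7742 kg/s

ṁ_c = 8.77 kg/s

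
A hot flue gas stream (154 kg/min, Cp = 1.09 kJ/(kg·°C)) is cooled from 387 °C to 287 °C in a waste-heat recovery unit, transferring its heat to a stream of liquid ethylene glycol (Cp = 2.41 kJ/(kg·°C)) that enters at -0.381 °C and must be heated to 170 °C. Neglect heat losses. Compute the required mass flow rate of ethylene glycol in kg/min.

Heat released by hot stream: Q = 154 × 1.09 × (387 − 287) = 16786 kJ/min
Energy balance on cold side (adiabatic exchanger): Q = ṁ_c·Cp_c·(T_c,out − T_c,in)
ṁ_c = 16786 / [2.41 × (170 − -0.381)] = 40.88 kg/min

ṁ_c = 40.9 kg/min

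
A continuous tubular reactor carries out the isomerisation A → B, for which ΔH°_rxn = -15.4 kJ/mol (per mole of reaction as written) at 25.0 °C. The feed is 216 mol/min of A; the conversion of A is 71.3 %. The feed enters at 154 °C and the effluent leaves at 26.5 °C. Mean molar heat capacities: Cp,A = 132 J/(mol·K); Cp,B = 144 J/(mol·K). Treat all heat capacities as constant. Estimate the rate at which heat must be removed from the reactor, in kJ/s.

Q_out = 100 kJ/s

Extent of reaction ξ = 0.713 × 216 = 154.01 mol/min
Reaction term: ξ·ΔH°_rxn = 154.01 × -15.4 = -2371.7 kJ/min
Sensible, feed 154→25 °C: -3678 kJ/min
Outlet flows (mol/min): A 61.992, B 154.01
Sensible, products 25→26.5 °C: 45.54 kJ/min
Q = ΔH = -6004.2 kJ/min = -100.07 kW
Heat removed = 100.07 kJ/s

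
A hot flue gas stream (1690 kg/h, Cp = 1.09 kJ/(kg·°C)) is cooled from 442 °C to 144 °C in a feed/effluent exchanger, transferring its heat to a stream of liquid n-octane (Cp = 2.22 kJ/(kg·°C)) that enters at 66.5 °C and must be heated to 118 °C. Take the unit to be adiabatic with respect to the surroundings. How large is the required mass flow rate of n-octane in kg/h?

ṁ_c = 4800 kg/h

Heat released by hot stream: Q = 1690 × 1.09 × (442 − 144) = 548950 kJ/h
Energy balance on cold side (adiabatic exchanger): Q = ṁ_c·Cp_c·(T_c,out − T_c,in)
ṁ_c = 548950 / [2.22 × (118 − 66.5)] = 4801.4 kg/h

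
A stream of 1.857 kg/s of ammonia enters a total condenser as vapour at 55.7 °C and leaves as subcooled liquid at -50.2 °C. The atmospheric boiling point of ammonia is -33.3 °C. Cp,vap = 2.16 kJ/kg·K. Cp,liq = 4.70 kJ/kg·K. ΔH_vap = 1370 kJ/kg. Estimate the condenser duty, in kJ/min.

Q_c = 183000 kJ/min

vapour 55.7→-33.3 °C: -192.24 kJ/kg
condensation at -33.3 °C: -1370 kJ/kg
liquid -33.3→-50.2 °C: -79.43 kJ/kg
Δh = -192.24 + -1370 + -79.43 = -1641.7 kJ/kg
Q = ṁ·Δh = 1.857 kg/s × -1641.7 kJ/kg = -3048.6 kJ/s
|Q| = 3048.6 kW = 182910 kJ/min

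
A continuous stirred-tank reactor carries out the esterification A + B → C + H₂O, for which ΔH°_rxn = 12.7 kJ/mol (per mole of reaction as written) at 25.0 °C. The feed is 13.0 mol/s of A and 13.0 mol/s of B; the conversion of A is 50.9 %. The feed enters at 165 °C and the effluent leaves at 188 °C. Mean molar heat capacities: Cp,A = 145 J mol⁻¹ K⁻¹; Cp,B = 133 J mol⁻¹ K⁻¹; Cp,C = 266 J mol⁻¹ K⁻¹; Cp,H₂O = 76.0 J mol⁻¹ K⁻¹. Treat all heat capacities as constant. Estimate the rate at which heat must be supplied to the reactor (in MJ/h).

Q_in = 850 MJ/h

Extent of reaction ξ = 0.509 × 13.0 = 6.617 mol/s
Reaction term: ξ·ΔH°_rxn = 6.617 × 12.7 = 84.036 kJ/s
Sensible, feed 165→25 °C: -505.96 kJ/s
Outlet flows (mol/s): A 6.383, B 6.383, C 6.617, H₂O 6.617
Sensible, products 25→188 °C: 658.11 kJ/s
Q = ΔH = 236.19 kJ/s = 236.19 kW
Heat supplied = 850.27 MJ/h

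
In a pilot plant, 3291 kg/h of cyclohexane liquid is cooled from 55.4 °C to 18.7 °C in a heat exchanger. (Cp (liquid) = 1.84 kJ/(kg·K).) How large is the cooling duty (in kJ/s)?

Q = ṁ·Cp·ΔT = 3291 × 1.84 × (18.7 − 55.4) = -222230 kJ/h
Converting: 222230 / 3600 s = 61.732 kW

Q_c = 61.7 kJ/s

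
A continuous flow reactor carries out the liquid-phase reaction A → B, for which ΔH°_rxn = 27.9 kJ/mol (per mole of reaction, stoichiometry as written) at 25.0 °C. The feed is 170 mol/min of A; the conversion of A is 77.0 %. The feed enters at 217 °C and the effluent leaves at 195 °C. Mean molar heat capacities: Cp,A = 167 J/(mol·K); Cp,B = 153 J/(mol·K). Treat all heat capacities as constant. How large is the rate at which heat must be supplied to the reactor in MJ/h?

Extent of reaction ξ = 0.770 × 170 = 130.9 mol/min
Reaction term: ξ·ΔH°_rxn = 130.9 × 27.9 = 3652.1 kJ/min
Sensible, feed 217→25 °C: -5450.9 kJ/min
Outlet flows (mol/min): A 39.1, B 130.9
Sensible, products 25→195 °C: 4514.8 kJ/min
Q = ΔH = 2716 kJ/min = 45.266 kW
Heat supplied = 162.96 MJ/h

Q_in = 163 MJ/h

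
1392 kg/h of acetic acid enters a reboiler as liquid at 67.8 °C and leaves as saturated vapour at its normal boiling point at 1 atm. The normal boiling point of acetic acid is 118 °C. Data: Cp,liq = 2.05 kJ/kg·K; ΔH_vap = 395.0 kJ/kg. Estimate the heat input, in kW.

Q = 193 kW

liquid 67.8→118 °C: 102.91 kJ/kg
vaporisation at 118 °C: 395 kJ/kg
Δh = 102.91 + 395 = 497.91 kJ/kg
Q = ṁ·Δh = 1392 kg/h × 497.91 kJ/kg = 693090 kJ/h
|Q| = 192.53 kW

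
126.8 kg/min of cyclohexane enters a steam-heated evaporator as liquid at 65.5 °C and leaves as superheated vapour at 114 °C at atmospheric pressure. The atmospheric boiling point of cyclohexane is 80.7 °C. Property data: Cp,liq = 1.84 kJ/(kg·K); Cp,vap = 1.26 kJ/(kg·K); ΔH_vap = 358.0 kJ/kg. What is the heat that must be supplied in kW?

liquid 65.5→80.7 °C: 27.968 kJ/kg
vaporisation at 80.7 °C: 358 kJ/kg
vapour 80.7→114 °C: 41.958 kJ/kg
Δh = 27.968 + 358 + 41.958 = 427.93 kJ/kg
Q = ṁ·Δh = 126.8 kg/min × 427.93 kJ/kg = 54261 kJ/min
|Q| = 904.35 kW

Q = 904 kW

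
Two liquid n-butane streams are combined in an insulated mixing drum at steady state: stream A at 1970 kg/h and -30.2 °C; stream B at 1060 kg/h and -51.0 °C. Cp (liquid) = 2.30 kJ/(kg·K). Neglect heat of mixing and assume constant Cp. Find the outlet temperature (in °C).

Energy balance with Q = 0: Σ ṁᵢCp,ᵢ(T_out − Tᵢ) = 0
T_out = Σ ṁᵢCp,ᵢTᵢ / Σ ṁᵢCp,ᵢ
      = -261170 / 6969 = -37.477 °C

T_out = -37.5 °C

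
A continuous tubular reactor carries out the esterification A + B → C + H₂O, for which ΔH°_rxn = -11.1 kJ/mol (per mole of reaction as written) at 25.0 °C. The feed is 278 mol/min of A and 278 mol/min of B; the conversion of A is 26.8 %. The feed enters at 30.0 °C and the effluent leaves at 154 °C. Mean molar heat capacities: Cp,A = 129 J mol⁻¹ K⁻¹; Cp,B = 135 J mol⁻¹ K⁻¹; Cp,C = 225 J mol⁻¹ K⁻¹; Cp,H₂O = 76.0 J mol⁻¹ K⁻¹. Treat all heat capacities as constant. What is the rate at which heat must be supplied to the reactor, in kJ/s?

Q_in = 144 kJ/s

Extent of reaction ξ = 0.268 × 278 = 74.504 mol/min
Reaction term: ξ·ΔH°_rxn = 74.504 × -11.1 = -826.99 kJ/min
Sensible, feed 30.0→25 °C: -366.96 kJ/min
Outlet flows (mol/min): A 203.5, B 203.5, C 74.504, H₂O 74.504
Sensible, products 25→154 °C: 9823.2 kJ/min
Q = ΔH = 8629.2 kJ/min = 143.82 kW
Heat supplied = 143.82 kJ/s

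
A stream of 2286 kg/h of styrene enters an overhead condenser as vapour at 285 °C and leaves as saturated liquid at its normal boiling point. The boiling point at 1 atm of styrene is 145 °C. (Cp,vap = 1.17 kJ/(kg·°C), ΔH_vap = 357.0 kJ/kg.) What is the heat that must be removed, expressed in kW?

vapour 285→145 °C: -163.8 kJ/kg
condensation at 145 °C: -357 kJ/kg
Δh = -163.8 + -357 = -520.8 kJ/kg
Q = ṁ·Δh = 2286 kg/h × -520.8 kJ/kg = -1.1905e+06 kJ/h
|Q| = 330.71 kW

Q_c = 331 kW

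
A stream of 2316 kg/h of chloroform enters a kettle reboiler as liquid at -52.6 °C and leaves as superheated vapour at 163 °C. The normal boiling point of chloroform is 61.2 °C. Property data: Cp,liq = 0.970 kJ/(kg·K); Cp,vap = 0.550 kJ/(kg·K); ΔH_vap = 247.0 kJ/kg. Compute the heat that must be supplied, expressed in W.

Q = 266000 W

liquid -52.6→61.2 °C: 110.39 kJ/kg
vaporisation at 61.2 °C: 247 kJ/kg
vapour 61.2→163 °C: 55.99 kJ/kg
Δh = 110.39 + 247 + 55.99 = 413.38 kJ/kg
Q = ṁ·Δh = 2316 kg/h × 413.38 kJ/kg = 957380 kJ/h
|Q| = 265.94 kW = 265940 W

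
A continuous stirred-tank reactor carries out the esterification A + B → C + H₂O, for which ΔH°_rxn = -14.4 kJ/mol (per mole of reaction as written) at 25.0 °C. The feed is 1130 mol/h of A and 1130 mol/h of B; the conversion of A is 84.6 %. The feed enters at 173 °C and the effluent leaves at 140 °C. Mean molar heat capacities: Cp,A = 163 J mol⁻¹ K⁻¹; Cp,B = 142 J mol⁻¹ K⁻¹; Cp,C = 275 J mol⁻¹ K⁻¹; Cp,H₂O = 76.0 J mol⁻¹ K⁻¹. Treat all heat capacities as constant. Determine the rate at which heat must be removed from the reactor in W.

Q_out = 5580 W

Extent of reaction ξ = 0.846 × 1130 = 955.98 mol/h
Reaction term: ξ·ΔH°_rxn = 955.98 × -14.4 = -13766 kJ/h
Sensible, feed 173→25 °C: -51008 kJ/h
Outlet flows (mol/h): A 174.02, B 174.02, C 955.98, H₂O 955.98
Sensible, products 25→140 °C: 44692 kJ/h
Q = ΔH = -20082 kJ/h = -5.5785 kW
Heat removed = 5578.5 W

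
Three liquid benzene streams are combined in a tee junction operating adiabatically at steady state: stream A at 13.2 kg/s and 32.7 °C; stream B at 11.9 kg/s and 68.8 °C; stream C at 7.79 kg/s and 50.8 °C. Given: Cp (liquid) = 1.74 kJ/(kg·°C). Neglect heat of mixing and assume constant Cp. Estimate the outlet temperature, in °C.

No heat crosses the boundary, so H_out = H_in.
T_out = Σ ṁᵢCp,ᵢTᵢ / Σ ṁᵢCp,ᵢ
      = 2864.2 / 57.229 = 50.048 °C

T_out = 50.0 °C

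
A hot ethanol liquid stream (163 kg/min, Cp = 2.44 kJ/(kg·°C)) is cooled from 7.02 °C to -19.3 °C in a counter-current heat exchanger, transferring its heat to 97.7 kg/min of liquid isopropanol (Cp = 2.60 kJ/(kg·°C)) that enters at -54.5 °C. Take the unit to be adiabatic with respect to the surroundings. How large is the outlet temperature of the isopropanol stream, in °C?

T_c,out = -13.3 °C

Heat released by hot stream: Q = 163 × 2.44 × (7.02 − -19.3) = 10468 kJ/min
Energy balance on cold side (adiabatic exchanger): Q = ṁ_c·Cp_c·(T_c,out − T_c,in)
T_c,out = -54.5 + 10468/(97.7 × 2.60) = -13.291 °C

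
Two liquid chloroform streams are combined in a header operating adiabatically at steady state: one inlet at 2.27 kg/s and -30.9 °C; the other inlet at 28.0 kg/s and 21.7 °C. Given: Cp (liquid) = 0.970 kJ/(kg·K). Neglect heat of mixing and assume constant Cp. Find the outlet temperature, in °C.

T_out = 17.8 °C

Energy balance with Q = 0: Σ ṁᵢCp,ᵢ(T_out − Tᵢ) = 0
T_out = Σ ṁᵢCp,ᵢTᵢ / Σ ṁᵢCp,ᵢ
      = 521.33 / 29.362 = 17.755 °C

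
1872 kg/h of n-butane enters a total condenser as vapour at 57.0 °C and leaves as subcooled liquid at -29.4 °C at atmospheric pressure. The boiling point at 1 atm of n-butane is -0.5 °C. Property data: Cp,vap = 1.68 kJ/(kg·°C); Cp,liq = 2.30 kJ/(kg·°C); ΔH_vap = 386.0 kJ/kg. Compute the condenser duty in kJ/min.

vapour 57.0→-0.5 °C: -96.6 kJ/kg
condensation at -0.5 °C: -386 kJ/kg
liquid -0.5→-29.4 °C: -66.47 kJ/kg
Δh = -96.6 + -386 + -66.47 = -549.07 kJ/kg
Q = ṁ·Δh = 1872 kg/h × -549.07 kJ/kg = -1.0279e+06 kJ/h
|Q| = 285.52 kW = 17131 kJ/min

Q_c = 17100 kJ/min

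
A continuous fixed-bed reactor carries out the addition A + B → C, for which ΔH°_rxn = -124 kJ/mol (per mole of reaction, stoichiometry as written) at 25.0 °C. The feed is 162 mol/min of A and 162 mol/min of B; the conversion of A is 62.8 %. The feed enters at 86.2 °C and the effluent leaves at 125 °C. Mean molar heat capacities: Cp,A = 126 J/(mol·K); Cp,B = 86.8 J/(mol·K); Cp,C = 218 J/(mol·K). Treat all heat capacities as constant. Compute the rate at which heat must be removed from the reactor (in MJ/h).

Q_out = 673 MJ/h

Extent of reaction ξ = 0.628 × 162 = 101.74 mol/min
Reaction term: ξ·ΔH°_rxn = 101.74 × -124 = -12615 kJ/min
Sensible, feed 86.2→25 °C: -2109.8 kJ/min
Outlet flows (mol/min): A 60.264, B 60.264, C 101.74
Sensible, products 25→125 °C: 3500.3 kJ/min
Q = ΔH = -11225 kJ/min = -187.08 kW
Heat removed = 673.49 MJ/h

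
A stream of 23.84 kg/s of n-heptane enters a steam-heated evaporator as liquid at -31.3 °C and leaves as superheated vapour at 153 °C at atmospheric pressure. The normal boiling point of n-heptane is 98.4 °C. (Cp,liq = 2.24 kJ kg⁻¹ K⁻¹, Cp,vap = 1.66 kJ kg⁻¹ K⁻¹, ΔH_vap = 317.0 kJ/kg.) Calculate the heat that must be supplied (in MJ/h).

Q = 59900 MJ/h

liquid -31.3→98.4 °C: 290.53 kJ/kg
vaporisation at 98.4 °C: 317 kJ/kg
vapour 98.4→153 °C: 90.636 kJ/kg
Δh = 290.53 + 317 + 90.636 = 698.16 kJ/kg
Q = ṁ·Δh = 23.84 kg/s × 698.16 kJ/kg = 16644 kJ/s
|Q| = 16644 kW = 59919 MJ/h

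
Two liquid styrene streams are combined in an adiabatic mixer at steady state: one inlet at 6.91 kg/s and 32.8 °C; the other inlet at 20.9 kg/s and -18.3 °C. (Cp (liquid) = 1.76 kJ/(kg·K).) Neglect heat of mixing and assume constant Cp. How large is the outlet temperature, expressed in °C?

T_out = -5.60 °C

Adiabatic, steady state ⇒ Σ ṁᵢCp,ᵢ(T_out − Tᵢ) = 0
T_out = Σ ṁᵢCp,ᵢTᵢ / Σ ṁᵢCp,ᵢ
      = -274.25 / 48.946 = -5.6031 °C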